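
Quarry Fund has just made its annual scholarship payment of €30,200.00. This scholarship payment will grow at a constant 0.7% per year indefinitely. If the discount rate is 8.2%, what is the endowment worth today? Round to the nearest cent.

D₁ = D₀ × (1 + g) = €30,200.00 × 1.007 = €30,411.4000
Growing perpetuity: P = D₁ / (r − g) = €30,411.4000 / (0.082 − 0.007) = €405,485.33

€405485.33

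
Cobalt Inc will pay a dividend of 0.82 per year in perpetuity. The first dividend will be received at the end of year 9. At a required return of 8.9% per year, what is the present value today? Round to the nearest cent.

4.66

Value at end of year 8: C / r = 0.82 / 0.089 = 9.2135
Discount to today: PV = 9.2135 / (1 + 0.089)^8 = 9.2135 / 1.977985 = 4.66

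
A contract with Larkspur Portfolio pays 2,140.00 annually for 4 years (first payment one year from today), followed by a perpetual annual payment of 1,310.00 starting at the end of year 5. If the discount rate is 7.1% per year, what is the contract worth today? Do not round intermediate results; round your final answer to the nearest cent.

21255.75

PV of 4-year annuity: 2,140.00 × [1 − (1+0.071)^−4] / 0.071 = 7232.29824
Perpetuity value at year 4: 1,310.00 / 0.071 = 18450.70423
PV of perpetuity: 18450.70423 / (1+0.071)^4 = 14023.45624
Total PV = 7232.29824 + 14023.45624 = 21255.75448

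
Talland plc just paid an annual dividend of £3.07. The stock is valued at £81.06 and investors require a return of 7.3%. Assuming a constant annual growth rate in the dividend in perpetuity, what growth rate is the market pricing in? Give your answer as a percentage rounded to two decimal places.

P = D₀(1+g)/(r−g) ⇒ P(r−g) = D₀(1+g) ⇒ g(P+D₀) = P·r − D₀
g = (P·r − D₀)/(P + D₀) = (£81.06×0.073 − £3.07) / (£81.06 + £3.07) = 0.033845

3.38%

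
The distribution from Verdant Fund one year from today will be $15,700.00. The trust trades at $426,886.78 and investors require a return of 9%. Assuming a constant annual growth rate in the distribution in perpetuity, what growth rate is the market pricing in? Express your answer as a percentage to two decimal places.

5.32%

P = D₁/(r−g) ⇒ g = r − D₁/P = 0.09 − $15,700.00/$426,886.78 = 0.053222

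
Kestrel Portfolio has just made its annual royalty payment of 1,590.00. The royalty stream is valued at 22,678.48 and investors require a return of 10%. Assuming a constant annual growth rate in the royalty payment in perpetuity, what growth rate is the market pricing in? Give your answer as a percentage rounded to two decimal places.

P = D₀(1+g)/(r−g) ⇒ P(r−g) = D₀(1+g) ⇒ g(P+D₀) = P·r − D₀
g = (P·r − D₀)/(P + D₀) = (22,678.48×0.1 − 1,590.00) / (22,678.48 + 1,590.00) = 0.027931

2.79%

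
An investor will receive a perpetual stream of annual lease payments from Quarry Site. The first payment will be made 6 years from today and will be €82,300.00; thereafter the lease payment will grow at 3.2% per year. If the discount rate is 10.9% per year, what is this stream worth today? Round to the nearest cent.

€637164.22

Value at end of year 5: C₁ / (r − g) = €82,300.00 / (0.109 − 0.032) = €1,068,831.1688
Discount to today: PV = €1,068,831.1688 / (1 + 0.109)^5 = €1,068,831.1688 / 1.677481 = €637,164.22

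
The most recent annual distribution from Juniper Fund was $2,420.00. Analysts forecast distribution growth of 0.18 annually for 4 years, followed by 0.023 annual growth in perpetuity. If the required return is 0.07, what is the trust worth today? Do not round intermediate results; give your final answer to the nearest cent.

$90345.75

D_1 = 2855.60000
D_2 = 3369.60800
D_3 = 3976.13744
D_4 = 4691.84218
Terminal value at year 4: TV = D_4×(1+g_2)/(r−g_2) = 4799.75455/0.047 = 102122.43722
P_0 = D_1/(1+r)^1 + D_2/(1+r)^2 + D_3/(1+r)^3 + D_4/(1+r)^4 + TV/(1+r)^4
    = 2668.78505 + 2943.14613 + 3245.71255 + 3579.38393 + 77908.71840 = 90345.74606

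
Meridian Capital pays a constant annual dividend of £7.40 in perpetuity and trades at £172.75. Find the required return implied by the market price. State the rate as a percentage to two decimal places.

4.28%

P = C/r ⇒ r = C/P = £7.40/£172.75 = 0.042836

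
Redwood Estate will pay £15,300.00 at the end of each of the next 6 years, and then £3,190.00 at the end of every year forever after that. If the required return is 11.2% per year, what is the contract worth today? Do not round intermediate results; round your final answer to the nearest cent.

PV of 6-year annuity: £15,300.00 × [1 − (1+0.112)^−6] / 0.112 = 64356.00606
Perpetuity value at year 6: £3,190.00 / 0.112 = 28482.14286
PV of perpetuity: 28482.14286 / (1+0.112)^6 = 15064.12591
Total PV = 64356.00606 + 15064.12591 = 79420.13197

£79420.13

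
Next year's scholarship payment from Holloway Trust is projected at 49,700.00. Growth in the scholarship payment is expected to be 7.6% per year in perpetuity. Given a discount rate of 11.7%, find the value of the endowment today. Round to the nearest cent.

Growing perpetuity: P = D₁ / (r − g) = 49,700.0000 / (0.117 − 0.076) = 1,212,195.12

1212195.12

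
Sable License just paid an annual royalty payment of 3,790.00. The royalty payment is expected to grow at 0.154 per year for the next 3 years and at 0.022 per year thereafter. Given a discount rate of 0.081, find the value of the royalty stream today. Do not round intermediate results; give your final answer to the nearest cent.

92844.97

D_1 = 4373.66000
D_2 = 5047.20364
D_3 = 5824.47300
Terminal value at year 3: TV = D_3×(1+g_2)/(r−g_2) = 5952.61141/0.059 = 100891.71876
P_0 = D_1/(1+r)^1 + D_2/(1+r)^2 + D_3/(1+r)^3 + TV/(1+r)^3
    = 4045.93895 + 4319.16146 + 4610.83472 + 79869.03528 = 92844.97041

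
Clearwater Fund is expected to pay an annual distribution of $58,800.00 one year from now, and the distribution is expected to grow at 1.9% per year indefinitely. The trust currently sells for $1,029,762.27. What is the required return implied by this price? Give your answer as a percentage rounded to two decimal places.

7.61%

P = D₁/(r − g) ⇒ r = D₁/P + g = $58,800.0000/$1,029,762.27 + 0.019 = 0.057101 + 0.019 = 0.076101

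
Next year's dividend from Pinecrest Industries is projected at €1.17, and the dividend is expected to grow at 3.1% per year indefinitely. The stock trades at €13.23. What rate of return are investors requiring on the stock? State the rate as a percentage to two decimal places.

11.94%

P = D₁/(r − g) ⇒ r = D₁/P + g = €1.1700/€13.23 + 0.031 = 0.088435 + 0.031 = 0.119435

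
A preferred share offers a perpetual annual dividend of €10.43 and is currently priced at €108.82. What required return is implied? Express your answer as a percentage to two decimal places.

P = C/r ⇒ r = C/P = €10.43/€108.82 = 0.095846

9.58%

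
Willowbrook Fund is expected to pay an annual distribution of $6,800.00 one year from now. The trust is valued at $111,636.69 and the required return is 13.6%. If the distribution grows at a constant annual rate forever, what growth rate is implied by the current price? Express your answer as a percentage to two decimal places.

7.51%

P = D₁/(r−g) ⇒ g = r − D₁/P = 0.136 − $6,800.00/$111,636.69 = 0.075088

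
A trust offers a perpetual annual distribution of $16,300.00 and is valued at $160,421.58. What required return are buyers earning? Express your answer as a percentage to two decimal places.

10.16%

P = C/r ⇒ r = C/P = $16,300.00/$160,421.58 = 0.101607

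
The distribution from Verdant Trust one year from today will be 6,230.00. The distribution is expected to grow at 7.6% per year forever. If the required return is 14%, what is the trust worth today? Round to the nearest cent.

Growing perpetuity: P = D₁ / (r − g) = 6,230.0000 / (0.14 − 0.076) = 97,343.75

97343.75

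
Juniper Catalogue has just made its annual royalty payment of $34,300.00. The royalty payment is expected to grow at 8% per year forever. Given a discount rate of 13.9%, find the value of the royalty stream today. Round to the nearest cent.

$627864.41

D₁ = D₀ × (1 + g) = $34,300.00 × 1.08 = $37,044.0000
Growing perpetuity: P = D₁ / (r − g) = $37,044.0000 / (0.139 − 0.08) = $627,864.41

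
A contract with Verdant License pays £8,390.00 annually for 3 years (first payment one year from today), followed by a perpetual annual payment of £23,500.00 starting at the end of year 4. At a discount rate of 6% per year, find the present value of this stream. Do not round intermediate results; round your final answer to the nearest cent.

PV of 3-year annuity: £8,390.00 × [1 − (1+0.06)^−3] / 0.06 = 22426.57026
Perpetuity value at year 3: £23,500.00 / 0.06 = 391666.66667
PV of perpetuity: 391666.66667 / (1+0.06)^3 = 328850.88585
Total PV = 22426.57026 + 328850.88585 = 351277.45611

£351277.46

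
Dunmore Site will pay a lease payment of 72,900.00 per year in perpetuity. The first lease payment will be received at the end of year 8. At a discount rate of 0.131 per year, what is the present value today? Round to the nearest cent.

235081.25

Value at end of year 7: C / r = 72,900.00 / 0.131 = 556,488.5496
Discount to today: PV = 556,488.5496 / (1 + 0.131)^7 = 556,488.5496 / 2.367218 = 235,081.25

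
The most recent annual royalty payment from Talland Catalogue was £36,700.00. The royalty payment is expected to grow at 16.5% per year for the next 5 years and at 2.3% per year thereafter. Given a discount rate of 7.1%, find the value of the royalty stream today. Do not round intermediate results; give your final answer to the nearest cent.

D_1 = 42755.50000
D_2 = 49810.15750
D_3 = 58028.83349
D_4 = 67603.59101
D_5 = 78758.18353
Terminal value at year 5: TV = D_5×(1+g_2)/(r−g_2) = 80569.62175/0.048 = 1678533.78648
P_0 = D_1/(1+r)^1 + D_2/(1+r)^2 + D_3/(1+r)^3 + D_4/(1+r)^4 + D_5/(1+r)^5 + TV/(1+r)^5
    = 39921.10177 + 43424.91463 + 47236.25167 + 51382.10383 + 55891.83096 + 1191194.64735 = 1429050.85021

£1429050.85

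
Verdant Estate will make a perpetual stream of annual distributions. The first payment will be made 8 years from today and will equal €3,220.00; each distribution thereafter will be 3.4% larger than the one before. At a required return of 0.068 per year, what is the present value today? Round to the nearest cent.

€59755.54

Value at end of year 7: C₁ / (r − g) = €3,220.00 / (0.068 − 0.034) = €94,705.8824
Discount to today: PV = €94,705.8824 / (1 + 0.068)^7 = €94,705.8824 / 1.584889 = €59,755.54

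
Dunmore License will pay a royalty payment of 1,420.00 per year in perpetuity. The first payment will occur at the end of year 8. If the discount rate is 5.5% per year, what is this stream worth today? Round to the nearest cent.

Value at end of year 7: C / r = 1,420.00 / 0.055 = 25,818.1818
Discount to today: PV = 25,818.1818 / (1 + 0.055)^7 = 25,818.1818 / 1.454679 = 17,748.37

17748.37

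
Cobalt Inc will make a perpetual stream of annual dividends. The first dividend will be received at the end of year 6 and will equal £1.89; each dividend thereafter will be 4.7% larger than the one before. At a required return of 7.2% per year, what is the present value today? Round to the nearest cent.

Value at end of year 5: C₁ / (r − g) = £1.89 / (0.072 − 0.047) = £75.6000
Discount to today: PV = £75.6000 / (1 + 0.072)^5 = £75.6000 / 1.415709 = £53.40

£53.40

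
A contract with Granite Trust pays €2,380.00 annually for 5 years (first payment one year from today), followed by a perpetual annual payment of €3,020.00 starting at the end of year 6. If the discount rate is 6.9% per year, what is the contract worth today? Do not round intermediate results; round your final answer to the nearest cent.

€41136.95

PV of 5-year annuity: €2,380.00 × [1 − (1+0.069)^−5] / 0.069 = 9784.65420
Perpetuity value at year 5: €3,020.00 / 0.069 = 43768.11594
PV of perpetuity: 43768.11594 / (1+0.069)^5 = 31352.29423
Total PV = 9784.65420 + 31352.29423 = 41136.94843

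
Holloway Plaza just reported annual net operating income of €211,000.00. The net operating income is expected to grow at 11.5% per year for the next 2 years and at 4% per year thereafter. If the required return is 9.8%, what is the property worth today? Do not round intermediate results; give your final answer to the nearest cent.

€4333362.30

D_1 = 235265.00000
D_2 = 262320.47500
Terminal value at year 2: TV = D_2×(1+g_2)/(r−g_2) = 272813.29400/0.058 = 4703677.48276
P_0 = D_1/(1+r)^1 + D_2/(1+r)^2 + TV/(1+r)^2
    = 214266.84882 + 217584.27726 + 3901511.17843 = 4333362.30450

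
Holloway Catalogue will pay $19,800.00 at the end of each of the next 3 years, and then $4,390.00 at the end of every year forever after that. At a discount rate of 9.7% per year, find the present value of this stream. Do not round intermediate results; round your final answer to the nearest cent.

$83783.43

PV of 3-year annuity: $19,800.00 × [1 − (1+0.097)^−3] / 0.097 = 49500.89717
Perpetuity value at year 3: $4,390.00 / 0.097 = 45257.73196
PV of perpetuity: 45257.73196 / (1+0.097)^3 = 34282.53304
Total PV = 49500.89717 + 34282.53304 = 83783.43021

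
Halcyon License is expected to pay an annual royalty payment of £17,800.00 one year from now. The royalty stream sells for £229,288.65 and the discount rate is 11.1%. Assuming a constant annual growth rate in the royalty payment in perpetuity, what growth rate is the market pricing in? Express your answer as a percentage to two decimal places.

3.34%

P = D₁/(r−g) ⇒ g = r − D₁/P = 0.111 − £17,800.00/£229,288.65 = 0.033369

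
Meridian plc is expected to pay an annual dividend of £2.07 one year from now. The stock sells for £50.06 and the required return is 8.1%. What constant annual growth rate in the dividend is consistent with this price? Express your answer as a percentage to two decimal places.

P = D₁/(r−g) ⇒ g = r − D₁/P = 0.081 − £2.07/£50.06 = 0.039650

3.96%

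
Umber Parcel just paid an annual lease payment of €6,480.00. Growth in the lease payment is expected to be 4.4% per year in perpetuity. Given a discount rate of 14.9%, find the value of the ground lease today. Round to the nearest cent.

€64429.71

D₁ = D₀ × (1 + g) = €6,480.00 × 1.044 = €6,765.1200
Growing perpetuity: P = D₁ / (r − g) = €6,765.1200 / (0.149 − 0.044) = €64,429.71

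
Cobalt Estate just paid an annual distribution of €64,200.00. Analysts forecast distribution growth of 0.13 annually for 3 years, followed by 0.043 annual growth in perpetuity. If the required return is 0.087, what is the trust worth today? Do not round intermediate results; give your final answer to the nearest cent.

D_1 = 72546.00000
D_2 = 81976.98000
D_3 = 92633.98740
Terminal value at year 3: TV = D_3×(1+g_2)/(r−g_2) = 96617.24886/0.044 = 2195846.56496
P_0 = D_1/(1+r)^1 + D_2/(1+r)^2 + D_3/(1+r)^3 + TV/(1+r)^3
    = 66739.65041 + 69379.76538 + 72124.31912 + 1709674.20086 = 1917917.93577

€1917917.94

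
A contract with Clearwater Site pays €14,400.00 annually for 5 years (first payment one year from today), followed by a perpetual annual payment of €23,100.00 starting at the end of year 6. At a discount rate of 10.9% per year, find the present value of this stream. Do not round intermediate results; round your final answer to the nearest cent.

€179691.25

PV of 5-year annuity: €14,400.00 × [1 − (1+0.109)^−5] / 0.109 = 53355.06861
Perpetuity value at year 5: €23,100.00 / 0.109 = 211926.60550
PV of perpetuity: 211926.60550 / (1+0.109)^5 = 126336.18294
Total PV = 53355.06861 + 126336.18294 = 179691.25155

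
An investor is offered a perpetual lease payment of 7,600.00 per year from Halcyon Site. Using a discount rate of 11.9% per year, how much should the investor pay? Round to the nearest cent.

Level perpetuity: PV = C / r = 7,600.00 / 0.119 = 63,865.55

63865.55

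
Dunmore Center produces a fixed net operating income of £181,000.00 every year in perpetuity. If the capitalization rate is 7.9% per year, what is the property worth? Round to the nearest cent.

Level perpetuity: PV = C / r = £181,000.00 / 0.079 = £2,291,139.24

£2291139.24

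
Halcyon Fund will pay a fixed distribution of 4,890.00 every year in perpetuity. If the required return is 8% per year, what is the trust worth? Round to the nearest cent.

61125.00

Level perpetuity: PV = C / r = 4,890.00 / 0.08 = 61,125.00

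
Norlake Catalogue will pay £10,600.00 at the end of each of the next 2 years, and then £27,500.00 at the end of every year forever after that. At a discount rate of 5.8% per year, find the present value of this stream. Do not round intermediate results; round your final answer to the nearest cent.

£443066.54

PV of 2-year annuity: £10,600.00 × [1 − (1+0.058)^−2] / 0.058 = 19488.56672
Perpetuity value at year 2: £27,500.00 / 0.058 = 474137.93103
PV of perpetuity: 474137.93103 / (1+0.058)^2 = 423577.97020
Total PV = 19488.56672 + 423577.97020 = 443066.53692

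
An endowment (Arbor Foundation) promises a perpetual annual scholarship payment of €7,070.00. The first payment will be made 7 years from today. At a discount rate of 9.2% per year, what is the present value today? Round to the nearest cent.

€45320.61

Value at end of year 6: C / r = €7,070.00 / 0.092 = €76,847.8261
Discount to today: PV = €76,847.8261 / (1 + 0.092)^6 = €76,847.8261 / 1.695649 = €45,320.61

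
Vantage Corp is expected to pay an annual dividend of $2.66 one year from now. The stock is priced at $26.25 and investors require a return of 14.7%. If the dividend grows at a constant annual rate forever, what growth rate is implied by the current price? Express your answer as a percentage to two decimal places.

4.57%

P = D₁/(r−g) ⇒ g = r − D₁/P = 0.147 − $2.66/$26.25 = 0.045667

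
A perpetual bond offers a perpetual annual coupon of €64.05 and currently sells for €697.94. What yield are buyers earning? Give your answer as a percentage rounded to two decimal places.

9.18%

P = C/r ⇒ r = C/P = €64.05/€697.94 = 0.091770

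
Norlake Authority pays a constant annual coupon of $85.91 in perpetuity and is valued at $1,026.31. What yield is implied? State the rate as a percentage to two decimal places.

P = C/r ⇒ r = C/P = $85.91/$1,026.31 = 0.083708

8.37%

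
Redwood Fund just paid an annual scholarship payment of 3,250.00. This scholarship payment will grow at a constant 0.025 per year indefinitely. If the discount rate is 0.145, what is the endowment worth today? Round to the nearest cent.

D₁ = D₀ × (1 + g) = 3,250.00 × 1.025 = 3,331.2500
Growing perpetuity: P = D₁ / (r − g) = 3,331.2500 / (0.145 − 0.025) = 27,760.42

27760.42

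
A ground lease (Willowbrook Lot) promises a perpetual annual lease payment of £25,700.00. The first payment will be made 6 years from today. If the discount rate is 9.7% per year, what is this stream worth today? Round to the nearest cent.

£166773.96

Value at end of year 5: C / r = £25,700.00 / 0.097 = £264,948.4536
Discount to today: PV = £264,948.4536 / (1 + 0.097)^5 = £264,948.4536 / 1.588668 = £166,773.96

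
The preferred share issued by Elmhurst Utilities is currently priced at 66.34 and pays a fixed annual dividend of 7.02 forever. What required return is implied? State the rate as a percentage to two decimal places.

P = C/r ⇒ r = C/P = 7.02/66.34 = 0.105819

10.58%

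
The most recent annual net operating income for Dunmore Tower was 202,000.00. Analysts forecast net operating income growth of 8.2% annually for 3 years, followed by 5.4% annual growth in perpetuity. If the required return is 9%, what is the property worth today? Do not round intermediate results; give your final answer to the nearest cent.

D_1 = 218564.00000
D_2 = 236486.24800
D_3 = 255878.12034
Terminal value at year 3: TV = D_3×(1+g_2)/(r−g_2) = 269695.53883/0.036 = 7491542.74539
P_0 = D_1/(1+r)^1 + D_2/(1+r)^2 + D_3/(1+r)^3 + TV/(1+r)^3
    = 200517.43119 + 199045.74362 + 197584.85743 + 5784845.54816 = 6381993.58041

6381993.58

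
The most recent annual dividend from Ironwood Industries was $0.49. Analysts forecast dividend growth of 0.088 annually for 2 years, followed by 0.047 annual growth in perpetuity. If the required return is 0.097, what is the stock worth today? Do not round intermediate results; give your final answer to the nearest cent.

$11.06

D_1 = 0.53312
D_2 = 0.58003
Terminal value at year 2: TV = D_2×(1+g_2)/(r−g_2) = 0.60730/0.05 = 12.14592
P_0 = D_1/(1+r)^1 + D_2/(1+r)^2 + TV/(1+r)^2
    = 0.48598 + 0.48199 + 10.09293 = 11.06090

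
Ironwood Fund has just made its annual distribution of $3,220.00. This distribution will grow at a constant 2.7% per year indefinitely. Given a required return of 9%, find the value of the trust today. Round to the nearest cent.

$52491.11

D₁ = D₀ × (1 + g) = $3,220.00 × 1.027 = $3,306.9400
Growing perpetuity: P = D₁ / (r − g) = $3,306.9400 / (0.09 − 0.027) = $52,491.11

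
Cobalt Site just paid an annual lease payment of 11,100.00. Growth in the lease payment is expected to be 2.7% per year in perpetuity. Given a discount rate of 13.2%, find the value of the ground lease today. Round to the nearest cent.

108568.57

D₁ = D₀ × (1 + g) = 11,100.00 × 1.027 = 11,399.7000
Growing perpetuity: P = D₁ / (r − g) = 11,399.7000 / (0.132 − 0.027) = 108,568.57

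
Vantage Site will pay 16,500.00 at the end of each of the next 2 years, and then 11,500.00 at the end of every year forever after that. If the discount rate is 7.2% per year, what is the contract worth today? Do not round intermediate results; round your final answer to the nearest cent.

168737.31

PV of 2-year annuity: 16,500.00 × [1 − (1+0.072)^−2] / 0.072 = 29749.80508
Perpetuity value at year 2: 11,500.00 / 0.072 = 159722.22222
PV of perpetuity: 159722.22222 / (1+0.072)^2 = 138987.50959
Total PV = 29749.80508 + 138987.50959 = 168737.31467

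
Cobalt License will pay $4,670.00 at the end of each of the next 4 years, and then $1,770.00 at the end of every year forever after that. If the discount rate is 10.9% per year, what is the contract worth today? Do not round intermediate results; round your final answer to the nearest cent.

PV of 4-year annuity: $4,670.00 × [1 − (1+0.109)^−4] / 0.109 = 14519.40979
Perpetuity value at year 4: $1,770.00 / 0.109 = 16238.53211
PV of perpetuity: 16238.53211 / (1+0.109)^4 = 10735.45816
Total PV = 14519.40979 + 10735.45816 = 25254.86795

$25254.87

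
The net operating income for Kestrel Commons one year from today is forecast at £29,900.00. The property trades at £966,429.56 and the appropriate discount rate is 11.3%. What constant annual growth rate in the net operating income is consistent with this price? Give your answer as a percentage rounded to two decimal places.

P = D₁/(r−g) ⇒ g = r − D₁/P = 0.113 − £29,900.00/£966,429.56 = 0.082061

8.21%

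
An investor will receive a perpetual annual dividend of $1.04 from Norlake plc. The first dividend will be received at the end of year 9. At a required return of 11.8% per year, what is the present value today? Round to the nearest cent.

Value at end of year 8: C / r = $1.04 / 0.118 = $8.8136
Discount to today: PV = $8.8136 / (1 + 0.118)^8 = $8.8136 / 2.440813 = $3.61

$3.61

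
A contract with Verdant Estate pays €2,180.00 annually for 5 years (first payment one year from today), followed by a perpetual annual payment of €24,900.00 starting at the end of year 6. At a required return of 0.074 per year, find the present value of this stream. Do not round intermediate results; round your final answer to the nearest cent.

PV of 5-year annuity: €2,180.00 × [1 − (1+0.074)^−5] / 0.074 = 8843.50876
Perpetuity value at year 5: €24,900.00 / 0.074 = 336486.48649
PV of perpetuity: 336486.48649 / (1+0.074)^5 = 235475.76720
Total PV = 8843.50876 + 235475.76720 = 244319.27596

€244319.28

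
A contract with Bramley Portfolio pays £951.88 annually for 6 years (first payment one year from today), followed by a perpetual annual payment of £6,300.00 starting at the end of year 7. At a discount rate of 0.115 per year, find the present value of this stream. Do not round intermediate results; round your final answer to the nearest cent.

£32479.38

PV of 6-year annuity: £951.88 × [1 − (1+0.115)^−6] / 0.115 = 3969.61948
Perpetuity value at year 6: £6,300.00 / 0.115 = 54782.60870
PV of perpetuity: 54782.60870 / (1+0.115)^6 = 28509.75629
Total PV = 3969.61948 + 28509.75629 = 32479.37577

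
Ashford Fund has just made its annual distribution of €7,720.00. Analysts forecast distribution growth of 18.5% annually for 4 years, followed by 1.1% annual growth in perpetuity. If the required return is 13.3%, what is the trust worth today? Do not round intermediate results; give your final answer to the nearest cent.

D_1 = 9148.20000
D_2 = 10840.61700
D_3 = 12846.13114
D_4 = 15222.66541
Terminal value at year 4: TV = D_4×(1+g_2)/(r−g_2) = 15390.11473/0.122 = 126148.48136
P_0 = D_1/(1+r)^1 + D_2/(1+r)^2 + D_3/(1+r)^3 + D_4/(1+r)^4 + TV/(1+r)^4
    = 8074.31598 + 8444.89358 + 8832.47917 + 9237.85332 + 76553.03040 = 111142.57245

€111142.57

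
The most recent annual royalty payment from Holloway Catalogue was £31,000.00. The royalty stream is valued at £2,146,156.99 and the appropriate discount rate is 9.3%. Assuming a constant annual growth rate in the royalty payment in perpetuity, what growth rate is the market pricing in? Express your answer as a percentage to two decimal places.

7.74%

P = D₀(1+g)/(r−g) ⇒ P(r−g) = D₀(1+g) ⇒ g(P+D₀) = P·r − D₀
g = (P·r − D₀)/(P + D₀) = (£2,146,156.99×0.093 − £31,000.00) / (£2,146,156.99 + £31,000.00) = 0.077437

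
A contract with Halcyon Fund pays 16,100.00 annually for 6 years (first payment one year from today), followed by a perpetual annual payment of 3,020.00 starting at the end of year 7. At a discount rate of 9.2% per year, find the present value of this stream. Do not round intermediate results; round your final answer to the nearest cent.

91153.66

PV of 6-year annuity: 16,100.00 × [1 − (1+0.092)^−6] / 0.092 = 71794.64823
Perpetuity value at year 6: 3,020.00 / 0.092 = 32826.08696
PV of perpetuity: 32826.08696 / (1+0.092)^6 = 19359.01630
Total PV = 71794.64823 + 19359.01630 = 91153.66452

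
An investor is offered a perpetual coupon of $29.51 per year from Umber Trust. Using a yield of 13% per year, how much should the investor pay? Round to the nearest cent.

$227.00

Level perpetuity: PV = C / r = $29.51 / 0.13 = $227.00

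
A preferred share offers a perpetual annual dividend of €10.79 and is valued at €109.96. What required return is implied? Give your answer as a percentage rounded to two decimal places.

P = C/r ⇒ r = C/P = €10.79/€109.96 = 0.098127

9.81%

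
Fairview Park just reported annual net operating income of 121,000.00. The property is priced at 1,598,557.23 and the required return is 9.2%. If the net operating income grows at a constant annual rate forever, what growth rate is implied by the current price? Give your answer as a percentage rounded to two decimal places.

P = D₀(1+g)/(r−g) ⇒ P(r−g) = D₀(1+g) ⇒ g(P+D₀) = P·r − D₀
g = (P·r − D₀)/(P + D₀) = (1,598,557.23×0.092 − 121,000.00) / (1,598,557.23 + 121,000.00) = 0.015159

1.52%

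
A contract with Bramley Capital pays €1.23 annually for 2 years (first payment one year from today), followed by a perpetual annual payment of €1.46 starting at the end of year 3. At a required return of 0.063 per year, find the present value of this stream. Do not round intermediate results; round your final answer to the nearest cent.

PV of 2-year annuity: €1.23 × [1 − (1+0.063)^−2] / 0.063 = 2.24563
Perpetuity value at year 2: €1.46 / 0.063 = 23.17460
PV of perpetuity: 23.17460 / (1+0.063)^2 = 20.50906
Total PV = 2.24563 + 20.50906 = 22.75469

€22.75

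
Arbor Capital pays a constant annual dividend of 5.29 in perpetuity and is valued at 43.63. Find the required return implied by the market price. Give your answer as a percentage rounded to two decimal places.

P = C/r ⇒ r = C/P = 5.29/43.63 = 0.121247

12.12%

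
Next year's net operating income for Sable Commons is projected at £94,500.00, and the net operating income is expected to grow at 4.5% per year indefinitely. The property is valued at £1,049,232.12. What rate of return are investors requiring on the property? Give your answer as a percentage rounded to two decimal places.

P = D₁/(r − g) ⇒ r = D₁/P + g = £94,500.0000/£1,049,232.12 + 0.045 = 0.090066 + 0.045 = 0.135066

13.51%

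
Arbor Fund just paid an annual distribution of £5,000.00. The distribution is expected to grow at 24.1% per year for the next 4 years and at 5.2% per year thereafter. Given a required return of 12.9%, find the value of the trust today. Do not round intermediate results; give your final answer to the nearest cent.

£125202.63

D_1 = 6205.00000
D_2 = 7700.40500
D_3 = 9556.20261
D_4 = 11859.24743
Terminal value at year 4: TV = D_4×(1+g_2)/(r−g_2) = 12475.92830/0.077 = 162025.04285
P_0 = D_1/(1+r)^1 + D_2/(1+r)^2 + D_3/(1+r)^3 + D_4/(1+r)^4 + TV/(1+r)^4
    = 5496.01417 + 6041.23436 + 6640.54193 + 7299.30251 + 99725.53556 = 125202.62852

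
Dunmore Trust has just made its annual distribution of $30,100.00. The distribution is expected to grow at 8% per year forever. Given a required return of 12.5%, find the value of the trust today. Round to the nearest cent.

$722400.00

D₁ = D₀ × (1 + g) = $30,100.00 × 1.08 = $32,508.0000
Growing perpetuity: P = D₁ / (r − g) = $32,508.0000 / (0.125 − 0.08) = $722,400.00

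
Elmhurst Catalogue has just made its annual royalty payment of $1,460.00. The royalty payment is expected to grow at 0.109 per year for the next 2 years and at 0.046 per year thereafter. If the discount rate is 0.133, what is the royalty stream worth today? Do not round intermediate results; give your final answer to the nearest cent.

D_1 = 1619.14000
D_2 = 1795.62626
Terminal value at year 2: TV = D_2×(1+g_2)/(r−g_2) = 1878.22507/0.087 = 21588.79388
P_0 = D_1/(1+r)^1 + D_2/(1+r)^2 + TV/(1+r)^2
    = 1429.07326 + 1398.80163 + 16817.77587 = 19645.65075

$19645.65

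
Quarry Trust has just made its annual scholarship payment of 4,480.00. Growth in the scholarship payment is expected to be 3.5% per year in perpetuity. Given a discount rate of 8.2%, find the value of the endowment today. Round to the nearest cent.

98655.32

D₁ = D₀ × (1 + g) = 4,480.00 × 1.035 = 4,636.8000
Growing perpetuity: P = D₁ / (r − g) = 4,636.8000 / (0.082 − 0.035) = 98,655.32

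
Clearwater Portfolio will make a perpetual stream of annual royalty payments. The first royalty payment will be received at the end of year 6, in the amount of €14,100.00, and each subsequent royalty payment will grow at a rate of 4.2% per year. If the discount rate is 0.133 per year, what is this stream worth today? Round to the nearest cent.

Value at end of year 5: C₁ / (r − g) = €14,100.00 / (0.133 − 0.042) = €154,945.0549
Discount to today: PV = €154,945.0549 / (1 + 0.133)^5 = €154,945.0549 / 1.867022 = €82,990.46

€82990.46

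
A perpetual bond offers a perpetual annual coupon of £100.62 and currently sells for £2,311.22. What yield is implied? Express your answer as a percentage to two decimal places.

P = C/r ⇒ r = C/P = £100.62/£2,311.22 = 0.043535

4.35%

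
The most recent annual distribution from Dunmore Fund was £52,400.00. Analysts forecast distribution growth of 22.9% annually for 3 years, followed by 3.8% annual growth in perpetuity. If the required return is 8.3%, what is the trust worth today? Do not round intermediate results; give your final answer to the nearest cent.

£1969911.34

D_1 = 64399.60000
D_2 = 79147.10840
D_3 = 97271.79622
Terminal value at year 3: TV = D_3×(1+g_2)/(r−g_2) = 100968.12448/0.045 = 2243736.09956
P_0 = D_1/(1+r)^1 + D_2/(1+r)^2 + D_3/(1+r)^3 + TV/(1+r)^3
    = 59464.08126 + 67480.47633 + 76577.56732 + 1766389.21951 = 1969911.34441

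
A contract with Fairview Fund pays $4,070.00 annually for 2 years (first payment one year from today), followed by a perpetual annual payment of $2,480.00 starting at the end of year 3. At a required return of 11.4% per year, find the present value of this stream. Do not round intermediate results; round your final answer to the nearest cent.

PV of 2-year annuity: $4,070.00 × [1 − (1+0.114)^−2] / 0.114 = 6933.12468
Perpetuity value at year 2: $2,480.00 / 0.114 = 21754.38596
PV of perpetuity: 21754.38596 / (1+0.114)^2 = 17529.77928
Total PV = 6933.12468 + 17529.77928 = 24462.90396

$24462.90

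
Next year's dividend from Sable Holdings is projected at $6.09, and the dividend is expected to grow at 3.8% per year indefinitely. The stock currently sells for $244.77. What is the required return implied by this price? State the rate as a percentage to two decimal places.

6.29%

P = D₁/(r − g) ⇒ r = D₁/P + g = $6.0900/$244.77 + 0.038 = 0.024881 + 0.038 = 0.062881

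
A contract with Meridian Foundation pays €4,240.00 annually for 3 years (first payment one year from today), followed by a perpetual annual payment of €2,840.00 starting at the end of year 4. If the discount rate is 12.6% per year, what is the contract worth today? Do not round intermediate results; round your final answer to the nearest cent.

PV of 3-year annuity: €4,240.00 × [1 − (1+0.126)^−3] / 0.126 = 10079.67793
Perpetuity value at year 3: €2,840.00 / 0.126 = 22539.68254
PV of perpetuity: 22539.68254 / (1+0.126)^3 = 15788.20015
Total PV = 10079.67793 + 15788.20015 = 25867.87808

€25867.88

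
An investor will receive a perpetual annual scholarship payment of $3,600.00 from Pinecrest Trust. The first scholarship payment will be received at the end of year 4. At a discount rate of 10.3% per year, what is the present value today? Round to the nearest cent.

$26045.86

Value at end of year 3: C / r = $3,600.00 / 0.103 = $34,951.4563
Discount to today: PV = $34,951.4563 / (1 + 0.103)^3 = $34,951.4563 / 1.341920 = $26,045.86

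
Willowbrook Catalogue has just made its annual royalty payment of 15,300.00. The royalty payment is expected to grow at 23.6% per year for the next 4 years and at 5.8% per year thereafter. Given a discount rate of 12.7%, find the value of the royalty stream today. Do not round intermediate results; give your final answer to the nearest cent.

416895.04

D_1 = 18910.80000
D_2 = 23373.74880
D_3 = 28889.95352
D_4 = 35707.98255
Terminal value at year 4: TV = D_4×(1+g_2)/(r−g_2) = 37779.04553/0.069 = 547522.39905
P_0 = D_1/(1+r)^1 + D_2/(1+r)^2 + D_3/(1+r)^3 + D_4/(1+r)^4 + TV/(1+r)^4
    = 16779.76930 + 18402.65737 + 20182.50622 + 22134.49661 + 339395.61475 = 416895.04425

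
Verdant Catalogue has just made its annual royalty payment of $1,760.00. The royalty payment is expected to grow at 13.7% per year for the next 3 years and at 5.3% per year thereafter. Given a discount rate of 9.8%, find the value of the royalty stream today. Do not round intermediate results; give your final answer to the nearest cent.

$51394.22

D_1 = 2001.12000
D_2 = 2275.27344
D_3 = 2586.98590
Terminal value at year 3: TV = D_3×(1+g_2)/(r−g_2) = 2724.09615/0.045 = 60535.47009
P_0 = D_1/(1+r)^1 + D_2/(1+r)^2 + D_3/(1+r)^3 + TV/(1+r)^3
    = 1822.51366 + 1887.24775 + 1954.28114 + 45730.17875 = 51394.22131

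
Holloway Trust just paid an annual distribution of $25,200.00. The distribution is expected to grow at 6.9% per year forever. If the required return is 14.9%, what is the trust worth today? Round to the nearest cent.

D₁ = D₀ × (1 + g) = $25,200.00 × 1.069 = $26,938.8000
Growing perpetuity: P = D₁ / (r − g) = $26,938.8000 / (0.149 − 0.069) = $336,735.00

$336735.00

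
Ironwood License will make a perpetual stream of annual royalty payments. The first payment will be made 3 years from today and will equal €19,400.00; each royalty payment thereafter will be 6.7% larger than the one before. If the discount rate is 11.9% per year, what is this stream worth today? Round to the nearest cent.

€297946.45

Value at end of year 2: C₁ / (r − g) = €19,400.00 / (0.119 − 0.067) = €373,076.9231
Discount to today: PV = €373,076.9231 / (1 + 0.119)^2 = €373,076.9231 / 1.252161 = €297,946.45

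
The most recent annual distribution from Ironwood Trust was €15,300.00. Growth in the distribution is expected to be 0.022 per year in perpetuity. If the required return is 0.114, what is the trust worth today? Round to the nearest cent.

D₁ = D₀ × (1 + g) = €15,300.00 × 1.022 = €15,636.6000
Growing perpetuity: P = D₁ / (r − g) = €15,636.6000 / (0.114 − 0.022) = €169,963.04

€169963.04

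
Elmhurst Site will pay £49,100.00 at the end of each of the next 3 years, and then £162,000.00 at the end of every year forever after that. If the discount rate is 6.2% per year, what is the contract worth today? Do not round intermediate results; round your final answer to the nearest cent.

PV of 3-year annuity: £49,100.00 × [1 − (1+0.062)^−3] / 0.062 = 130760.74498
Perpetuity value at year 3: £162,000.00 / 0.062 = 2612903.22581
PV of perpetuity: 2612903.22581 / (1+0.062)^3 = 2181472.66193
Total PV = 130760.74498 + 2181472.66193 = 2312233.40691

£2312233.41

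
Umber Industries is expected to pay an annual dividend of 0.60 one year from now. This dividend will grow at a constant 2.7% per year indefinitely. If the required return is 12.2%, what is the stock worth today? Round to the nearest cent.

Growing perpetuity: P = D₁ / (r − g) = 0.6000 / (0.122 − 0.027) = 6.32

6.32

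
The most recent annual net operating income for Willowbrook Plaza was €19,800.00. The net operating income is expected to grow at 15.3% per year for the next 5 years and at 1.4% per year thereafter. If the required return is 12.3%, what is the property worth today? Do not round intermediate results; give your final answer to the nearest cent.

D_1 = 22829.40000
D_2 = 26322.29820
D_3 = 30349.60982
D_4 = 34993.10013
D_5 = 40347.04445
Terminal value at year 5: TV = D_5×(1+g_2)/(r−g_2) = 40911.90307/0.109 = 375338.56027
P_0 = D_1/(1+r)^1 + D_2/(1+r)^2 + D_3/(1+r)^3 + D_4/(1+r)^4 + D_5/(1+r)^5 + TV/(1+r)^5
    = 20328.94034 + 20872.01087 + 21429.58908 + 22002.06252 + 22589.82910 + 210147.58451 = 317370.01643

€317370.02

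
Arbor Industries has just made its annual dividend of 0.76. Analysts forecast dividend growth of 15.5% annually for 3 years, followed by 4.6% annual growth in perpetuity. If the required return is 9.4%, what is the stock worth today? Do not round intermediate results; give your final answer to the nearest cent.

22.03

D_1 = 0.87780
D_2 = 1.01386
D_3 = 1.17101
Terminal value at year 3: TV = D_3×(1+g_2)/(r−g_2) = 1.22487/0.048 = 25.51820
P_0 = D_1/(1+r)^1 + D_2/(1+r)^2 + D_3/(1+r)^3 + TV/(1+r)^3
    = 0.80238 + 0.84712 + 0.89435 + 19.48938 = 22.03322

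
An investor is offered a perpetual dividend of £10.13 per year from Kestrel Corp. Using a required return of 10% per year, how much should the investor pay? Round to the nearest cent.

£101.30

Level perpetuity: PV = C / r = £10.13 / 0.1 = £101.30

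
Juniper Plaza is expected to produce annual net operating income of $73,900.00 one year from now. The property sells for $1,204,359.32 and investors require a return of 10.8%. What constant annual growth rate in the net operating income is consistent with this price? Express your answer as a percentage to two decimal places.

4.66%

P = D₁/(r−g) ⇒ g = r − D₁/P = 0.108 − $73,900.00/$1,204,359.32 = 0.046640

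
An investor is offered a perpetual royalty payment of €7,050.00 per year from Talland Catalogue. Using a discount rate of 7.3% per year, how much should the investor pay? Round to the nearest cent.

Level perpetuity: PV = C / r = €7,050.00 / 0.073 = €96,575.34

€96575.34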